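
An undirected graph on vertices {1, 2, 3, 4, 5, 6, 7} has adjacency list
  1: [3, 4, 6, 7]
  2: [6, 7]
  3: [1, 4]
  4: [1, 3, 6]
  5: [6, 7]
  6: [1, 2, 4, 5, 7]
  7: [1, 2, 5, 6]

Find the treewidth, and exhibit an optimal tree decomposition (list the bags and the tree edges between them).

Treewidth 2.
One such decomposition:
Bags: B1 = {1, 6, 7}  B2 = {1, 4, 6}  B3 = {5, 6, 7}  B4 = {2, 6, 7}  B5 = {1, 3, 4}
Tree: B1–B2, B1–B3, B3–B4, B2–B5

Each bag holds 3 vertices, so the decomposition has width 2, which upper-bounds the treewidth. For the lower bound, the 3 vertices {1, 3, 4} are pairwise adjacent, and any tree decomposition puts a clique entirely inside one bag — forcing width ≥ 2. Therefore the treewidth is 2.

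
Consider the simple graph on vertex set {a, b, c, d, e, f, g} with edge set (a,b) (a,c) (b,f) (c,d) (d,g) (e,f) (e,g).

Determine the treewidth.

2

A width-2 tree decomposition is:
Bags: B1 = {a, c, d}  B2 = {a, b, d}  B3 = {b, d, f}  B4 = {d, e, f}  B5 = {d, e, g}
Tree: B1–B2, B2–B3, B3–B4, B4–B5
The largest bag has 3 vertices, giving width 2; this decomposition certifies tw(G) ≤ 2. Since d–c–a–b–f–e–g–d is a cycle in G, G is not acyclic. Forests are exactly the graphs of treewidth ≤ 1, so tw(G) ≥ 2. Therefore the treewidth is 2.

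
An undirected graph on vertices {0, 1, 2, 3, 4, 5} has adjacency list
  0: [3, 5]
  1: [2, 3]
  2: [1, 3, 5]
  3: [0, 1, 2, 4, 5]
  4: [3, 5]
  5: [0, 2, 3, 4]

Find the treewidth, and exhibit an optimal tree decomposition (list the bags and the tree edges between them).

Treewidth 2.
Bags: B1 = {0, 3, 5}  B2 = {3, 4, 5}  B3 = {2, 3, 5}  B4 = {1, 2, 3}
Tree: B1–B2, B1–B3, B3–B4

The largest bag has 3 vertices, giving width 2; this decomposition certifies tw(G) ≤ 2. For the lower bound, the 3 vertices {1, 2, 3} are pairwise adjacent, and any tree decomposition puts a clique entirely inside one bag — forcing width ≥ 2. Hence tw(G) = 2 exactly.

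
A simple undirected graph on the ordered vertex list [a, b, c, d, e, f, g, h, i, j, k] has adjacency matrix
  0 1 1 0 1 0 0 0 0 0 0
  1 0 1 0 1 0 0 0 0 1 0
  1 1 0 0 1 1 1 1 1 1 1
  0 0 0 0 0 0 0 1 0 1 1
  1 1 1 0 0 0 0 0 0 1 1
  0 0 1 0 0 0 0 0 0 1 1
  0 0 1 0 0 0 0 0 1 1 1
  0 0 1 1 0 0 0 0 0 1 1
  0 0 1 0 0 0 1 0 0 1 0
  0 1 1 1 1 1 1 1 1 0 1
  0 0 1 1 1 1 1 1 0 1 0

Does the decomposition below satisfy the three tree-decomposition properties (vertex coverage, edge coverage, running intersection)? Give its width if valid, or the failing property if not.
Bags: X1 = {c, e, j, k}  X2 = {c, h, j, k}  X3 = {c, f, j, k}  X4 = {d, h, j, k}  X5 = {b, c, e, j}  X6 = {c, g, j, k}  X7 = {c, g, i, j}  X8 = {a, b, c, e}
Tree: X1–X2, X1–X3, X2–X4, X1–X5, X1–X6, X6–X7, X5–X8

Checking the three conditions: (i) the bags cover all of {a, b, c, d, e, f, g, h, i, j, k}; (ii) for each edge, some bag contains both endpoints; (iii) the bags containing any fixed vertex form a subtree. All hold, so the decomposition is valid with width 4 − 1 = 3.

Yes; width 3.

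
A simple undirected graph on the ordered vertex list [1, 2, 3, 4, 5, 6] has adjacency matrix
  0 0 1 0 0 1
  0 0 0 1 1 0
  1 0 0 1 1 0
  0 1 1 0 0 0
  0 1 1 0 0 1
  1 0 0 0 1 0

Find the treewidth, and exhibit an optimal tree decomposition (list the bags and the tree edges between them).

Treewidth 2.
Bags: B1 = {2, 3, 4}  B2 = {2, 3, 5}  B3 = {1, 3, 5}  B4 = {1, 5, 6}
Tree: B1–B2, B2–B3, B3–B4

The largest bag has 3 vertices, giving width 2; this decomposition certifies tw(G) ≤ 2. For the lower bound, G contains the cycle 4–2–5–3–4, so G is not a forest; only forests have treewidth ≤ 1, hence tw(G) ≥ 2. Therefore the treewidth is 2.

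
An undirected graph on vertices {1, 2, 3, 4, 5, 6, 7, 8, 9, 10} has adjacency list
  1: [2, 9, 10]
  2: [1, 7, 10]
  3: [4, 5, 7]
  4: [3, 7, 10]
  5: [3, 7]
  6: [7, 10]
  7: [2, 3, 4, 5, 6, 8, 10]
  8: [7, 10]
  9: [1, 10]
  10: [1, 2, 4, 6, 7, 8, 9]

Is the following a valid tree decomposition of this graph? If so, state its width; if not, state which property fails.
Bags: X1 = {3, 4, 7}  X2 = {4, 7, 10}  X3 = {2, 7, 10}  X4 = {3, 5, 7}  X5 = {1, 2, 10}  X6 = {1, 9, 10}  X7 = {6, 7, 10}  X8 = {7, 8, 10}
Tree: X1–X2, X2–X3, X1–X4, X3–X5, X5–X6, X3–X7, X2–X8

Every vertex of G appears in some bag (union = {1, 2, 3, 4, 5, 6, 7, 8, 9, 10}); every edge is covered by a bag; and for each vertex v the set of bags containing v is connected in the bag tree. The decomposition is therefore valid. The largest bag has 3 vertices, so the width is 2.

Yes; width 2.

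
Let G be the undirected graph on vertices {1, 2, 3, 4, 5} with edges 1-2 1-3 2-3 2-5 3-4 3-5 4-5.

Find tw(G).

2

A width-2 tree decomposition is:
Bags: B1 = {2, 3, 5}  B2 = {3, 4, 5}  B3 = {1, 2, 3}
Tree: B1–B2, B1–B3
Every bag has size at most 3, so the width is 3 − 1 = 2 and tw(G) ≤ 2. On the other hand G contains the 3-clique {1, 2, 3}. A clique must lie in a single bag of any decomposition, so no decomposition can have width below 2. Therefore the treewidth is 2.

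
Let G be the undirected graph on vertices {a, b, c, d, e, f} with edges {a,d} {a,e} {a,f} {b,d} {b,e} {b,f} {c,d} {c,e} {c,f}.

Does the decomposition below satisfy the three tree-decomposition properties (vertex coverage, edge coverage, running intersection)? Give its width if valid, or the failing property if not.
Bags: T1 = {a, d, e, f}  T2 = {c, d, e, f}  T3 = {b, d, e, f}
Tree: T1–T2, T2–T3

Yes; width 3.

Checking the three conditions: (i) the bags cover all of {a, b, c, d, e, f}; (ii) for each edge, some bag contains both endpoints; (iii) the bags containing any fixed vertex form a subtree. All hold, so the decomposition is valid with width 4 − 1 = 3.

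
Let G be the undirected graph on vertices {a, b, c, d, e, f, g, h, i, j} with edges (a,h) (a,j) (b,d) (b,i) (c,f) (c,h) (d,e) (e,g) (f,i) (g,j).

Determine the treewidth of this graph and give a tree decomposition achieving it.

Treewidth 2.
Bags: B1 = {a, h, j}  B2 = {g, h, j}  B3 = {e, g, h}  B4 = {d, e, h}  B5 = {b, d, h}  B6 = {b, h, i}  B7 = {f, h, i}  B8 = {c, f, h}
Tree: B1–B2, B2–B3, B3–B4, B4–B5, B5–B6, B6–B7, B7–B8

The largest bag has 3 vertices, giving width 2; this decomposition certifies tw(G) ≤ 2. Since h–a–j–g–e–d–b–i–f–c–h is a cycle in G, G is not acyclic. Forests are exactly the graphs of treewidth ≤ 1, so tw(G) ≥ 2. Therefore the treewidth is 2.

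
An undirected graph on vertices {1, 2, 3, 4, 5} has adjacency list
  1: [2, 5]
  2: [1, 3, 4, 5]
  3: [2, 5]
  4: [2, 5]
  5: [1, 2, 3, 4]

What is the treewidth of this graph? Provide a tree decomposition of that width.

Every bag has size at most 3, so the width is 3 − 1 = 2 and tw(G) ≤ 2. Conversely, {1, 2, 5} is a clique of size 3, and the vertices of any clique must share a bag in every tree decomposition; so some bag has ≥ 3 vertices and tw(G) ≥ 2. Therefore the treewidth is 2.

Treewidth 2.
One optimal decomposition is:
Bags: B1 = {2, 3, 5}  B2 = {1, 2, 5}  B3 = {2, 4, 5}
Tree: B1–B2, B2–B3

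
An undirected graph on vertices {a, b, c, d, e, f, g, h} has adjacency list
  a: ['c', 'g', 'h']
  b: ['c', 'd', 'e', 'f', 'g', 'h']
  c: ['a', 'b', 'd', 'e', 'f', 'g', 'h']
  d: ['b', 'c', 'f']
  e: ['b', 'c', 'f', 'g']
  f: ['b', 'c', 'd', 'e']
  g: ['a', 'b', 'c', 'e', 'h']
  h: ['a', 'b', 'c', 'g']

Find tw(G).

3

A width-3 tree decomposition is:
Bags: B1 = {b, c, e, g}  B2 = {b, c, g, h}  B3 = {b, c, e, f}  B4 = {a, c, g, h}  B5 = {b, c, d, f}
Tree: B1–B2, B1–B3, B2–B4, B3–B5
The largest bag has 4 vertices, giving width 3; this decomposition certifies tw(G) ≤ 3. Conversely, {a, c, g, h} is a clique of size 4, and the vertices of any clique must share a bag in every tree decomposition; so some bag has ≥ 4 vertices and tw(G) ≥ 3. Hence tw(G) = 3 exactly.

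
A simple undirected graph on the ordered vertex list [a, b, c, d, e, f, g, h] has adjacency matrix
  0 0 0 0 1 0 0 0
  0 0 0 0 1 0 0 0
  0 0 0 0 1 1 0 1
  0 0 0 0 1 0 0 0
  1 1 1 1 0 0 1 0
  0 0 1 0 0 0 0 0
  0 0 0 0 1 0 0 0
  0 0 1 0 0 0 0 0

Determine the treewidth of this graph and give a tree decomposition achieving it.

Treewidth 1.
One optimal decomposition is:
Bags: B1 = {a, e}  B2 = {c, e}  B3 = {c, f}  B4 = {e, g}  B5 = {d, e}  B6 = {c, h}  B7 = {b, e}
Tree: B1–B2, B2–B3, B2–B4, B2–B5, B3–B6, B5–B7

The largest bag has 2 vertices, giving width 1; this decomposition certifies tw(G) ≤ 1. G has an edge, so its treewidth is at least 1. Hence tw(G) = 1 exactly.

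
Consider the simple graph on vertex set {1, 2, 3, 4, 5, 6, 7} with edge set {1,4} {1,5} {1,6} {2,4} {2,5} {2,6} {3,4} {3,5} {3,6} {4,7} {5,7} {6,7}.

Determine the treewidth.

3

A width-3 tree decomposition is:
Bags: B1 = {2, 4, 5, 6}  B2 = {3, 4, 5, 6}  B3 = {4, 5, 6, 7}  B4 = {1, 4, 5, 6}
Tree: B1–B2, B2–B3, B3–B4
Each bag holds 4 vertices, so the decomposition has width 3, which upper-bounds the treewidth. For the lower bound: the 4 vertex sets {2,5}, {3,4}, {6}, {7} are disjoint, each induces a connected subgraph, and every pair is joined by at least one edge of G. Contracting each set to a single vertex therefore yields K_{4} as a minor, and since treewidth is minor-monotone, tw(G) ≥ tw(K_{4}) = 3. Therefore the treewidth is 3.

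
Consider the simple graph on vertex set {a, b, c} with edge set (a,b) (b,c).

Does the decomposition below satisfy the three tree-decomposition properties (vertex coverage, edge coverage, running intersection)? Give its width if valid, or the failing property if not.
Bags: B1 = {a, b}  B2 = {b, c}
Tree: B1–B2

Yes; width 1.

Checking the three conditions: (i) the bags cover all of {a, b, c}; (ii) for each edge, some bag contains both endpoints; (iii) the bags containing any fixed vertex form a subtree. All hold, so the decomposition is valid with width 2 − 1 = 1.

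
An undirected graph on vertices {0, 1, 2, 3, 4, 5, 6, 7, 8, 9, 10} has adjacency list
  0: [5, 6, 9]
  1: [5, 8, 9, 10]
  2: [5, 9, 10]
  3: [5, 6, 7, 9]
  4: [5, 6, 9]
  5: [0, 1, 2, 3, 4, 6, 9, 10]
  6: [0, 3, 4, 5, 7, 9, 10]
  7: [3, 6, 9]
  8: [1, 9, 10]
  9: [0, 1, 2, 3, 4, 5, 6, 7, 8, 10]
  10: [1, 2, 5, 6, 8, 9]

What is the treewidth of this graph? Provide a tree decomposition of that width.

Each bag holds 4 vertices, so the decomposition has width 3, which upper-bounds the treewidth. Conversely, {1, 8, 9, 10} is a clique of size 4, and the vertices of any clique must share a bag in every tree decomposition; so some bag has ≥ 4 vertices and tw(G) ≥ 3. Hence tw(G) = 3 exactly.

Treewidth 3.
One optimal decomposition is:
Bags: B1 = {1, 5, 9, 10}  B2 = {5, 6, 9, 10}  B3 = {0, 5, 6, 9}  B4 = {3, 5, 6, 9}  B5 = {3, 6, 7, 9}  B6 = {4, 5, 6, 9}  B7 = {2, 5, 9, 10}  B8 = {1, 8, 9, 10}
Tree: B1–B2, B2–B3, B2–B4, B4–B5, B2–B6, B1–B7, B1–B8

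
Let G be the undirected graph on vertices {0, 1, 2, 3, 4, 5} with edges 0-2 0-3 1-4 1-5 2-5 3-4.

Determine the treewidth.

2

A width-2 tree decomposition is:
Bags: B1 = {1, 2, 5}  B2 = {1, 2, 4}  B3 = {2, 3, 4}  B4 = {0, 2, 3}
Tree: B1–B2, B2–B3, B3–B4
The largest bag has 3 vertices, giving width 2; this decomposition certifies tw(G) ≤ 2. Since 2–5–1–4–3–0–2 is a cycle in G, G is not acyclic. Forests are exactly the graphs of treewidth ≤ 1, so tw(G) ≥ 2. Hence tw(G) = 2 exactly.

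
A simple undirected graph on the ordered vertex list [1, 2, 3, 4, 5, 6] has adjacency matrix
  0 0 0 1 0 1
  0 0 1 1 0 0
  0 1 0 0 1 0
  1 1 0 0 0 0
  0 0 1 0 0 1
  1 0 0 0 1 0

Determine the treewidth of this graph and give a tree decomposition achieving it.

Treewidth 2.
One optimal decomposition is:
Bags: B1 = {2, 3, 5}  B2 = {2, 5, 6}  B3 = {1, 2, 6}  B4 = {1, 2, 4}
Tree: B1–B2, B2–B3, B3–B4

Each bag holds 3 vertices, so the decomposition has width 2, which upper-bounds the treewidth. For the lower bound, G contains the cycle 2–3–5–6–1–4–2, so G is not a forest; only forests have treewidth ≤ 1, hence tw(G) ≥ 2. The upper and lower bounds meet at 2, so that is the treewidth.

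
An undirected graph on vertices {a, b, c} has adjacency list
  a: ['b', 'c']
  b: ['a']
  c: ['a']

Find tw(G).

1

A width-1 tree decomposition is:
Bags: B1 = {a, c}  B2 = {a, b}
Tree: B1–B2
Each bag holds 2 vertices, so the decomposition has width 1, which upper-bounds the treewidth. Since G has at least one edge (e.g. c–a), it is not an edgeless graph, so tw(G) ≥ 1. Therefore the treewidth is 1.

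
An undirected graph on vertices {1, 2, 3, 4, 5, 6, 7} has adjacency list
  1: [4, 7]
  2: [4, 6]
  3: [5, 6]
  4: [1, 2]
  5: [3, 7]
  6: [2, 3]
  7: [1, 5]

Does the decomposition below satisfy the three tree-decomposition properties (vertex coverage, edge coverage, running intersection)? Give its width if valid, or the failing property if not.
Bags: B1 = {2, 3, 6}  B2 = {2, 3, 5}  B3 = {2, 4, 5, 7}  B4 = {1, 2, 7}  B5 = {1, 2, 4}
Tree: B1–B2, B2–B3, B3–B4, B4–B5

A tree decomposition must satisfy three properties: every vertex lies in some bag; for every edge, both endpoints lie together in some bag; and for every vertex, the bags containing it form a connected subtree. Here bags containing vertex 4 are not connected in the tree, so the decomposition is invalid.

No — bags containing vertex 4 are not connected in the tree.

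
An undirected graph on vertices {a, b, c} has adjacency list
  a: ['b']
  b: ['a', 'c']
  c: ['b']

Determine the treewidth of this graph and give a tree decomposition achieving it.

Every bag has size at most 2, so the width is 2 − 1 = 1 and tw(G) ≤ 1. G has an edge, so its treewidth is at least 1. Therefore the treewidth is 1.

Treewidth 1.
One optimal decomposition is:
Bags: B1 = {b, c}  B2 = {a, b}
Tree: B1–B2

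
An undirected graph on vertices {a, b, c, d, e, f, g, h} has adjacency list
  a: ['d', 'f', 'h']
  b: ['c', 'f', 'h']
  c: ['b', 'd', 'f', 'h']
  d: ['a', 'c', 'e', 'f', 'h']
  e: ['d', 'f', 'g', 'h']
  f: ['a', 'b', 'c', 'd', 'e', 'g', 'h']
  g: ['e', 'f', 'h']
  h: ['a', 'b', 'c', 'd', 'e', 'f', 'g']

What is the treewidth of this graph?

3

A width-3 tree decomposition is:
Bags: B1 = {d, e, f, h}  B2 = {c, d, f, h}  B3 = {e, f, g, h}  B4 = {a, d, f, h}  B5 = {b, c, f, h}
Tree: B1–B2, B1–B3, B2–B4, B2–B5
The largest bag has 4 vertices, giving width 3; this decomposition certifies tw(G) ≤ 3. Conversely, {d, e, f, h} is a clique of size 4, and the vertices of any clique must share a bag in every tree decomposition; so some bag has ≥ 4 vertices and tw(G) ≥ 3. The upper and lower bounds meet at 3, so that is the treewidth.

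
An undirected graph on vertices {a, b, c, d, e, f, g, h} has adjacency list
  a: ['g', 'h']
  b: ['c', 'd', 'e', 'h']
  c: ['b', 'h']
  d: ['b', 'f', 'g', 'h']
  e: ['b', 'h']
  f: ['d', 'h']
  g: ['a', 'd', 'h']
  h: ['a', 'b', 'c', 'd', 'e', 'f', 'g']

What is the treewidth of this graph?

A width-2 tree decomposition is:
Bags: B1 = {b, d, h}  B2 = {d, g, h}  B3 = {d, f, h}  B4 = {a, g, h}  B5 = {b, c, h}  B6 = {b, e, h}
Tree: B1–B2, B2–B3, B2–B4, B1–B5, B5–B6
Every bag has size at most 3, so the width is 3 − 1 = 2 and tw(G) ≤ 2. For the lower bound, the 3 vertices {d, g, h} are pairwise adjacent, and any tree decomposition puts a clique entirely inside one bag — forcing width ≥ 2. Combining the bounds, tw(G) = 2.

2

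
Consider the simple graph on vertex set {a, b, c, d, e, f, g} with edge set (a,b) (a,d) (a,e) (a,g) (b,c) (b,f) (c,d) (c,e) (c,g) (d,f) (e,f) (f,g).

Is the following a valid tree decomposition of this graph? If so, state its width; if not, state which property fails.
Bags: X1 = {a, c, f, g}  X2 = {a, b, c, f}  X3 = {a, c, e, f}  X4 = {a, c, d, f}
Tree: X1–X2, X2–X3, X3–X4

Every vertex of G appears in some bag (union = {a, b, c, d, e, f, g}); every edge is covered by a bag; and for each vertex v the set of bags containing v is connected in the bag tree. The decomposition is therefore valid. The largest bag has 4 vertices, so the width is 3.

Yes; width 3.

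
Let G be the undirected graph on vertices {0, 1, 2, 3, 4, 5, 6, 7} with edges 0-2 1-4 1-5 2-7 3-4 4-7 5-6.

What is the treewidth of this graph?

A width-1 tree decomposition is:
Bags: B1 = {0, 2}  B2 = {2, 7}  B3 = {4, 7}  B4 = {1, 4}  B5 = {3, 4}  B6 = {1, 5}  B7 = {5, 6}
Tree: B1–B2, B2–B3, B3–B4, B3–B5, B4–B6, B6–B7
Every bag has size at most 2, so the width is 2 − 1 = 1 and tw(G) ≤ 1. Since G has at least one edge (e.g. 2–0), it is not an edgeless graph, so tw(G) ≥ 1. Hence tw(G) = 1 exactly.

1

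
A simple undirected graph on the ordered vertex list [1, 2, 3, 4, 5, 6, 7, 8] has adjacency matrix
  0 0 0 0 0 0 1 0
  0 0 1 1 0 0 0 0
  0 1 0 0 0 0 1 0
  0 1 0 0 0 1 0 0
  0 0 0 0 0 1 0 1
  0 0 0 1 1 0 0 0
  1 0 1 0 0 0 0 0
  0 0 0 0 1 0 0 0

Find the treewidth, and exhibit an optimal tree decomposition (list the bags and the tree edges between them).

Treewidth 1.
Bags: B1 = {5, 8}  B2 = {5, 6}  B3 = {4, 6}  B4 = {2, 4}  B5 = {2, 3}  B6 = {3, 7}  B7 = {1, 7}
Tree: B1–B2, B2–B3, B3–B4, B4–B5, B5–B6, B6–B7

The largest bag has 2 vertices, giving width 1; this decomposition certifies tw(G) ≤ 1. Since G has at least one edge (e.g. 8–5), it is not an edgeless graph, so tw(G) ≥ 1. Therefore the treewidth is 1.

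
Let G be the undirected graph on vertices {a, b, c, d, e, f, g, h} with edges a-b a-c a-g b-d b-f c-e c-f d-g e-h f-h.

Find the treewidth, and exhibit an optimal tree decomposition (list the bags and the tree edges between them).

Treewidth 2.
Bags: B1 = {a, d, g}  B2 = {a, b, d}  B3 = {a, b, c}  B4 = {b, c, f}  B5 = {c, e, f}  B6 = {e, f, h}
Tree: B1–B2, B2–B3, B3–B4, B4–B5, B5–B6

Each bag holds 3 vertices, so the decomposition has width 2, which upper-bounds the treewidth. Since g–d–b–a–g is a cycle in G, G is not acyclic. Forests are exactly the graphs of treewidth ≤ 1, so tw(G) ≥ 2. Hence tw(G) = 2 exactly.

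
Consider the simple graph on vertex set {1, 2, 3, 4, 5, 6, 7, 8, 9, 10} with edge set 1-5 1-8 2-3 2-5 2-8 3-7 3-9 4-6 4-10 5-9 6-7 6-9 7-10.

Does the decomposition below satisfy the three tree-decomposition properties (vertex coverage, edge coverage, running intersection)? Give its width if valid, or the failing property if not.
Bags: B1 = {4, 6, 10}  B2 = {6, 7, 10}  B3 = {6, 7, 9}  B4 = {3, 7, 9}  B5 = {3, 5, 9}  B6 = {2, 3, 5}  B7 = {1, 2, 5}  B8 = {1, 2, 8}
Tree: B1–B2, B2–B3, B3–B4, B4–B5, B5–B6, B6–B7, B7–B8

Yes; width 2.

Every vertex of G appears in some bag (union = {1, 2, 3, 4, 5, 6, 7, 8, 9, 10}); every edge is covered by a bag; and for each vertex v the set of bags containing v is connected in the bag tree. The decomposition is therefore valid. The largest bag has 3 vertices, so the width is 2.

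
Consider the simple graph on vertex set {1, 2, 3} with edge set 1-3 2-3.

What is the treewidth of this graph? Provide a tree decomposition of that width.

Treewidth 1.
Bags: B1 = {2, 3}  B2 = {1, 3}
Tree: B1–B2

The largest bag has 2 vertices, giving width 1; this decomposition certifies tw(G) ≤ 1. Any graph with an edge has treewidth ≥ 1, and G has the edge 3–2. Combining the bounds, tw(G) = 1.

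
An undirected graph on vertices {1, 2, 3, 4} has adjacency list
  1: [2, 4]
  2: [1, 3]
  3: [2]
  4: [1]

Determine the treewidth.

1

A width-1 tree decomposition is:
Bags: B1 = {1, 4}  B2 = {1, 2}  B3 = {2, 3}
Tree: B1–B2, B2–B3
The largest bag has 2 vertices, giving width 1; this decomposition certifies tw(G) ≤ 1. G has an edge, so its treewidth is at least 1. Combining the bounds, tw(G) = 1.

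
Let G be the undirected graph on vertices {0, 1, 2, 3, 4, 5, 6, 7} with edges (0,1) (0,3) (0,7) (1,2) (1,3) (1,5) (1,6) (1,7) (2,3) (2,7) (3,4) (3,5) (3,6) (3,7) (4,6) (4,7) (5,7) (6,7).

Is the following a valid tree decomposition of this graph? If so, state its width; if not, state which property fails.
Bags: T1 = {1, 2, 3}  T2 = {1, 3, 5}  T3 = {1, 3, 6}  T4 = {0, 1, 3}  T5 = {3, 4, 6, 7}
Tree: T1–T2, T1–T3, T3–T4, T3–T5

No — edge (2,7) lies in no bag.

A tree decomposition must satisfy three properties: every vertex lies in some bag; for every edge, both endpoints lie together in some bag; and for every vertex, the bags containing it form a connected subtree. Here edge (2,7) lies in no bag, so the decomposition is invalid.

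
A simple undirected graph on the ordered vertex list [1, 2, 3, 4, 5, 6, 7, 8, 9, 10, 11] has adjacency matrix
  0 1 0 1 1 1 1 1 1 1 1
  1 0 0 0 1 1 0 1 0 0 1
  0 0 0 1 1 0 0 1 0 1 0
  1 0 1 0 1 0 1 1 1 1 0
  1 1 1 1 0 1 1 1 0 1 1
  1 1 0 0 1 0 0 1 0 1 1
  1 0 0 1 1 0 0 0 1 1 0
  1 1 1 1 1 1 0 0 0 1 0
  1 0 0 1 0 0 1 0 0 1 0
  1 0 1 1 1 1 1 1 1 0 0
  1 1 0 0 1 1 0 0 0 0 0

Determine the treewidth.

A width-4 tree decomposition is:
Bags: B1 = {1, 5, 6, 8, 10}  B2 = {1, 4, 5, 8, 10}  B3 = {1, 2, 5, 6, 8}  B4 = {1, 2, 5, 6, 11}  B5 = {1, 4, 5, 7, 10}  B6 = {3, 4, 5, 8, 10}  B7 = {1, 4, 7, 9, 10}
Tree: B1–B2, B1–B3, B3–B4, B2–B5, B2–B6, B5–B7
Every bag has size at most 5, so the width is 5 − 1 = 4 and tw(G) ≤ 4. Conversely, {1, 4, 7, 9, 10} is a clique of size 5, and the vertices of any clique must share a bag in every tree decomposition; so some bag has ≥ 5 vertices and tw(G) ≥ 4. Hence tw(G) = 4 exactly.

4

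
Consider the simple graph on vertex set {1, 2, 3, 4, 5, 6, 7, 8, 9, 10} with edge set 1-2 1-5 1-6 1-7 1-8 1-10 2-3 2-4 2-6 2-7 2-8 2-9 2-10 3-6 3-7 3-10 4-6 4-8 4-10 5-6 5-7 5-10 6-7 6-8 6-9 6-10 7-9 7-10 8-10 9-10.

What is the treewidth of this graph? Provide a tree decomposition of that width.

Treewidth 4.
One such decomposition:
Bags: B1 = {1, 2, 6, 7, 10}  B2 = {1, 2, 6, 8, 10}  B3 = {1, 5, 6, 7, 10}  B4 = {2, 3, 6, 7, 10}  B5 = {2, 6, 7, 9, 10}  B6 = {2, 4, 6, 8, 10}
Tree: B1–B2, B1–B3, B1–B4, B1–B5, B2–B6

Every bag has size at most 5, so the width is 5 − 1 = 4 and tw(G) ≤ 4. Conversely, {1, 2, 6, 8, 10} is a clique of size 5, and the vertices of any clique must share a bag in every tree decomposition; so some bag has ≥ 5 vertices and tw(G) ≥ 4. Hence tw(G) = 4 exactly.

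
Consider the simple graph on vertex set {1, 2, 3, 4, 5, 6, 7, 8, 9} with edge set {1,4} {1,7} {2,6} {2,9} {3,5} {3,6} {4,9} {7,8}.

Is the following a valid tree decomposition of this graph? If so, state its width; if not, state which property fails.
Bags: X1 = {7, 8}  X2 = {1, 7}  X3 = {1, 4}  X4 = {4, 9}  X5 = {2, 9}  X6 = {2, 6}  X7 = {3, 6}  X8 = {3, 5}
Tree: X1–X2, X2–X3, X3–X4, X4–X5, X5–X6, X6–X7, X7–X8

Every vertex of G appears in some bag (union = {1, 2, 3, 4, 5, 6, 7, 8, 9}); every edge is covered by a bag; and for each vertex v the set of bags containing v is connected in the bag tree. The decomposition is therefore valid. The largest bag has 2 vertices, so the width is 1.

Yes; width 1.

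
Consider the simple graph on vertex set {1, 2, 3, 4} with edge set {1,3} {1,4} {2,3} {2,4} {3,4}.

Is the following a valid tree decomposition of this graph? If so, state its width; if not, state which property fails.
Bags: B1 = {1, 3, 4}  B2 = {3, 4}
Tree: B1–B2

No — vertex 2 appears in no bag.

A tree decomposition must satisfy three properties: every vertex lies in some bag; for every edge, both endpoints lie together in some bag; and for every vertex, the bags containing it form a connected subtree. Here vertex 2 appears in no bag, so the decomposition is invalid.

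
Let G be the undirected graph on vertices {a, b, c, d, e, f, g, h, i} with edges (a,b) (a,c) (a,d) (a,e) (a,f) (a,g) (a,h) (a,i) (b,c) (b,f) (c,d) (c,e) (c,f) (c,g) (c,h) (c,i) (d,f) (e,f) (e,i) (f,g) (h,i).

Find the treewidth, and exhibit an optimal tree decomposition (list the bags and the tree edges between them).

Treewidth 3.
One optimal decomposition is:
Bags: B1 = {a, c, f, g}  B2 = {a, c, e, f}  B3 = {a, b, c, f}  B4 = {a, c, e, i}  B5 = {a, c, d, f}  B6 = {a, c, h, i}
Tree: B1–B2, B1–B3, B2–B4, B1–B5, B4–B6

The largest bag has 4 vertices, giving width 3; this decomposition certifies tw(G) ≤ 3. For the lower bound, the 4 vertices {a, c, h, i} are pairwise adjacent, and any tree decomposition puts a clique entirely inside one bag — forcing width ≥ 3. Therefore the treewidth is 3.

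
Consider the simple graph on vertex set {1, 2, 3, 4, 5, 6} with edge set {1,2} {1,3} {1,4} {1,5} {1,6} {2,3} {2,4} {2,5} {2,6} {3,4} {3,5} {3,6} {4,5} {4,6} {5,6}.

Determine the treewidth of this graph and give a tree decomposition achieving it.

A single bag containing all 6 vertices is trivially a valid decomposition of width 5. Conversely, {1, 2, 3, 4, 5, 6} is a clique of size 6, and the vertices of any clique must share a bag in every tree decomposition; so some bag has ≥ 6 vertices and tw(G) ≥ 5. Hence tw(G) = 5 exactly.

Treewidth 5.
One such decomposition:
Bags: B1 = {1, 2, 3, 4, 5, 6}
Tree: (single bag)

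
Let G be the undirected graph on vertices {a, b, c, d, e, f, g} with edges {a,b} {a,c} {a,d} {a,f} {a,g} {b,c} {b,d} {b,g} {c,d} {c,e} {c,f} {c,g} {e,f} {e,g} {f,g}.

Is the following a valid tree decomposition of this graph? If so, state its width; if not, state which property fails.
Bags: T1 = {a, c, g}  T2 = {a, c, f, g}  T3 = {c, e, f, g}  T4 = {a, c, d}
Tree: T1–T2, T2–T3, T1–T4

No — vertex b appears in no bag.

A tree decomposition must satisfy three properties: every vertex lies in some bag; for every edge, both endpoints lie together in some bag; and for every vertex, the bags containing it form a connected subtree. Here vertex b appears in no bag, so the decomposition is invalid.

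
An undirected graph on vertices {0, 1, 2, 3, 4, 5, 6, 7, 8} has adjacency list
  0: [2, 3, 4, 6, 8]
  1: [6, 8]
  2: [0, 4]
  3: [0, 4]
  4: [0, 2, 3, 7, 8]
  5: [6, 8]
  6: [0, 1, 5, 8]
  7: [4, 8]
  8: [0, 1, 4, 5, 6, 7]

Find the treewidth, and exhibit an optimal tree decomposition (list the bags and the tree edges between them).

Every bag has size at most 3, so the width is 3 − 1 = 2 and tw(G) ≤ 2. On the other hand G contains the 3-clique {0, 4, 8}. A clique must lie in a single bag of any decomposition, so no decomposition can have width below 2. Therefore the treewidth is 2.

Treewidth 2.
One optimal decomposition is:
Bags: B1 = {0, 6, 8}  B2 = {0, 4, 8}  B3 = {0, 3, 4}  B4 = {0, 2, 4}  B5 = {1, 6, 8}  B6 = {5, 6, 8}  B7 = {4, 7, 8}
Tree: B1–B2, B2–B3, B3–B4, B1–B5, B5–B6, B2–B7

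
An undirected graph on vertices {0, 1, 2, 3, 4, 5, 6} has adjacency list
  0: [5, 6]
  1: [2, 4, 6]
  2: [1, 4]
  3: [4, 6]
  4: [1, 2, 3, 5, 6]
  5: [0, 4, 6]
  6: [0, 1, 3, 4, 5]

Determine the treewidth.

2

A width-2 tree decomposition is:
Bags: B1 = {1, 2, 4}  B2 = {1, 4, 6}  B3 = {3, 4, 6}  B4 = {4, 5, 6}  B5 = {0, 5, 6}
Tree: B1–B2, B2–B3, B3–B4, B4–B5
Every bag has size at most 3, so the width is 3 − 1 = 2 and tw(G) ≤ 2. For the lower bound, the 3 vertices {0, 5, 6} are pairwise adjacent, and any tree decomposition puts a clique entirely inside one bag — forcing width ≥ 2. Hence tw(G) = 2 exactly.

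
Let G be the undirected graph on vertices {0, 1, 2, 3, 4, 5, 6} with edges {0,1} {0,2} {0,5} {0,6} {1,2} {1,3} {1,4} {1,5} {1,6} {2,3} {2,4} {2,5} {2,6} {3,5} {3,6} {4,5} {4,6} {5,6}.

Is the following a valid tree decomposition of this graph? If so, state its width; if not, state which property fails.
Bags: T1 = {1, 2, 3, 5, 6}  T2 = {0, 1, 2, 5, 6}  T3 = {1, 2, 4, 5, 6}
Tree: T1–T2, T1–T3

Checking the three conditions: (i) the bags cover all of {0, 1, 2, 3, 4, 5, 6}; (ii) for each edge, some bag contains both endpoints; (iii) the bags containing any fixed vertex form a subtree. All hold, so the decomposition is valid with width 5 − 1 = 4.

Yes; width 4.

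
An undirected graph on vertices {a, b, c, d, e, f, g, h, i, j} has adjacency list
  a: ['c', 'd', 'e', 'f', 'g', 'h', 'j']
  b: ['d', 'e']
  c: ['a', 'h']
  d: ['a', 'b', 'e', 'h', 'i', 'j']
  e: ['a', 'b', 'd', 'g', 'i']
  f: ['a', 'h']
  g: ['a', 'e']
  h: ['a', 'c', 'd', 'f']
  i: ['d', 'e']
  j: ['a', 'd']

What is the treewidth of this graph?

A width-2 tree decomposition is:
Bags: B1 = {d, e, i}  B2 = {a, d, e}  B3 = {b, d, e}  B4 = {a, d, j}  B5 = {a, d, h}  B6 = {a, e, g}  B7 = {a, f, h}  B8 = {a, c, h}
Tree: B1–B2, B1–B3, B2–B4, B2–B5, B2–B6, B5–B7, B7–B8
The largest bag has 3 vertices, giving width 2; this decomposition certifies tw(G) ≤ 2. Conversely, {a, d, j} is a clique of size 3, and the vertices of any clique must share a bag in every tree decomposition; so some bag has ≥ 3 vertices and tw(G) ≥ 2. Hence tw(G) = 2 exactly.

2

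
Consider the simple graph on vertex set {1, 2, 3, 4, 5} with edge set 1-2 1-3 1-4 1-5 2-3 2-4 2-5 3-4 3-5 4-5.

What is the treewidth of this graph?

4

A width-4 tree decomposition is:
Bags: B1 = {1, 2, 3, 4, 5}
Tree: (single bag)
A single bag containing all 5 vertices is trivially a valid decomposition of width 4. On the other hand G contains the 5-clique {1, 2, 3, 4, 5}. A clique must lie in a single bag of any decomposition, so no decomposition can have width below 4. Combining the bounds, tw(G) = 4.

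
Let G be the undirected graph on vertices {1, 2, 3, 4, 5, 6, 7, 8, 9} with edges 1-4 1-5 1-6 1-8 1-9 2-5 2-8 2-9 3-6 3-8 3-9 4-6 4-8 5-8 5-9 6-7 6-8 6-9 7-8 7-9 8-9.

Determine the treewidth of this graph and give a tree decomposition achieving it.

The largest bag has 4 vertices, giving width 3; this decomposition certifies tw(G) ≤ 3. For the lower bound, the 4 vertices {2, 5, 8, 9} are pairwise adjacent, and any tree decomposition puts a clique entirely inside one bag — forcing width ≥ 3. Hence tw(G) = 3 exactly.

Treewidth 3.
Bags: B1 = {1, 5, 8, 9}  B2 = {1, 6, 8, 9}  B3 = {1, 4, 6, 8}  B4 = {2, 5, 8, 9}  B5 = {3, 6, 8, 9}  B6 = {6, 7, 8, 9}
Tree: B1–B2, B2–B3, B1–B4, B2–B5, B2–B6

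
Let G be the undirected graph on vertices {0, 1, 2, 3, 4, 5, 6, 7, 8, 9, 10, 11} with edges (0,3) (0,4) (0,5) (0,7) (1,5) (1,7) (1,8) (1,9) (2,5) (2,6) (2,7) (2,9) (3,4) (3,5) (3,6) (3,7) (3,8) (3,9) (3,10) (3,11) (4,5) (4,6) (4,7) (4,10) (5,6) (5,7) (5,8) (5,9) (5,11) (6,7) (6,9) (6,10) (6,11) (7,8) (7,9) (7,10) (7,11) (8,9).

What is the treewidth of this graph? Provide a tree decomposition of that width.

Treewidth 4.
One such decomposition:
Bags: B1 = {3, 4, 5, 6, 7}  B2 = {3, 5, 6, 7, 9}  B3 = {3, 5, 7, 8, 9}  B4 = {0, 3, 4, 5, 7}  B5 = {1, 5, 7, 8, 9}  B6 = {2, 5, 6, 7, 9}  B7 = {3, 4, 6, 7, 10}  B8 = {3, 5, 6, 7, 11}
Tree: B1–B2, B2–B3, B1–B4, B3–B5, B2–B6, B1–B7, B1–B8

Each bag holds 5 vertices, so the decomposition has width 4, which upper-bounds the treewidth. Conversely, {3, 4, 6, 7, 10} is a clique of size 5, and the vertices of any clique must share a bag in every tree decomposition; so some bag has ≥ 5 vertices and tw(G) ≥ 4. Combining the bounds, tw(G) = 4.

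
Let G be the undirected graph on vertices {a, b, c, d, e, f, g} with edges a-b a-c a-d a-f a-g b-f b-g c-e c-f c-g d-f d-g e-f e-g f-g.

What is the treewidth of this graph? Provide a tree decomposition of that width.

Treewidth 3.
One such decomposition:
Bags: B1 = {a, d, f, g}  B2 = {a, c, f, g}  B3 = {c, e, f, g}  B4 = {a, b, f, g}
Tree: B1–B2, B2–B3, B1–B4

Each bag holds 4 vertices, so the decomposition has width 3, which upper-bounds the treewidth. For the lower bound, the 4 vertices {c, e, f, g} are pairwise adjacent, and any tree decomposition puts a clique entirely inside one bag — forcing width ≥ 3. Hence tw(G) = 3 exactly.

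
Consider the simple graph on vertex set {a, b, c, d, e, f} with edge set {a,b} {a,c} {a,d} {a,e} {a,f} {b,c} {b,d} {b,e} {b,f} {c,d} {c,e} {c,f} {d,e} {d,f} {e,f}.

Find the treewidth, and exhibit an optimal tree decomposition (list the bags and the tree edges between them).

Treewidth 5.
One such decomposition:
Bags: B1 = {a, b, c, d, e, f}
Tree: (single bag)

With just one bag of size 6, the width is 6 − 1 = 5, so tw(G) ≤ 5. On the other hand G contains the 6-clique {a, b, c, d, e, f}. A clique must lie in a single bag of any decomposition, so no decomposition can have width below 5. Combining the bounds, tw(G) = 5.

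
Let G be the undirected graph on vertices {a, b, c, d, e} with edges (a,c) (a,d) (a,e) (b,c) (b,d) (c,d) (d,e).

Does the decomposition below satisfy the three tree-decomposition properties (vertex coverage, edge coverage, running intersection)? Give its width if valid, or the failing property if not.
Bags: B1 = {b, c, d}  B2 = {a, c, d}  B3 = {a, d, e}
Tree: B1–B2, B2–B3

Yes; width 2.

Every vertex of G appears in some bag (union = {a, b, c, d, e}); every edge is covered by a bag; and for each vertex v the set of bags containing v is connected in the bag tree. The decomposition is therefore valid. The largest bag has 3 vertices, so the width is 2.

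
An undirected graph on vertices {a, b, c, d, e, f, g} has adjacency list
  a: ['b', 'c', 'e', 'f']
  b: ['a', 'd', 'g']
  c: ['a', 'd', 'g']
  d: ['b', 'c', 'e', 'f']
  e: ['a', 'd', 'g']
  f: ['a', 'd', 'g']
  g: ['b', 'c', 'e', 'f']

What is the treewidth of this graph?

3

A width-3 tree decomposition is:
Bags: B1 = {a, b, d, g}  B2 = {a, d, e, g}  B3 = {a, c, d, g}  B4 = {a, d, f, g}
Tree: B1–B2, B2–B3, B3–B4
The largest bag has 4 vertices, giving width 3; this decomposition certifies tw(G) ≤ 3. For the lower bound: the 4 vertex sets {b,d}, {e,g}, {a}, {c} are disjoint, each induces a connected subgraph, and every pair is joined by at least one edge of G. Contracting each set to a single vertex therefore yields K_{4} as a minor, and since treewidth is minor-monotone, tw(G) ≥ tw(K_{4}) = 3. The upper and lower bounds meet at 3, so that is the treewidth.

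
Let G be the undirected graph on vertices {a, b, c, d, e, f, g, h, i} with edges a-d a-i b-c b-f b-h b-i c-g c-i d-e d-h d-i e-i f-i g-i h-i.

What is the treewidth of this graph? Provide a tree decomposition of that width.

The largest bag has 3 vertices, giving width 2; this decomposition certifies tw(G) ≤ 2. Conversely, {d, e, i} is a clique of size 3, and the vertices of any clique must share a bag in every tree decomposition; so some bag has ≥ 3 vertices and tw(G) ≥ 2. The upper and lower bounds meet at 2, so that is the treewidth.

Treewidth 2.
Bags: B1 = {d, h, i}  B2 = {b, h, i}  B3 = {b, c, i}  B4 = {c, g, i}  B5 = {b, f, i}  B6 = {d, e, i}  B7 = {a, d, i}
Tree: B1–B2, B2–B3, B3–B4, B2–B5, B1–B6, B6–B7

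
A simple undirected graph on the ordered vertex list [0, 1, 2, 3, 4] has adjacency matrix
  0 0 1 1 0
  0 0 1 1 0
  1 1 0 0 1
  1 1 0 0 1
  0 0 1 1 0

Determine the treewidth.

2

A width-2 tree decomposition is:
Bags: B1 = {1, 2, 3}  B2 = {2, 3, 4}  B3 = {0, 2, 3}
Tree: B1–B2, B2–B3
Each bag holds 3 vertices, so the decomposition has width 2, which upper-bounds the treewidth. The edges 2–1–3–4–2 form a cycle, so G is not a tree and its treewidth is at least 2. Combining the bounds, tw(G) = 2.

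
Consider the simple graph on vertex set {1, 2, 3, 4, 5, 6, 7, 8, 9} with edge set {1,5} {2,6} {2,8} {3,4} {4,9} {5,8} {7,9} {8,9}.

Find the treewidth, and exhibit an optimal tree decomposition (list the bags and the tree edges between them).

The largest bag has 2 vertices, giving width 1; this decomposition certifies tw(G) ≤ 1. Since G has at least one edge (e.g. 9–8), it is not an edgeless graph, so tw(G) ≥ 1. Combining the bounds, tw(G) = 1.

Treewidth 1.
One optimal decomposition is:
Bags: B1 = {8, 9}  B2 = {5, 8}  B3 = {7, 9}  B4 = {2, 8}  B5 = {4, 9}  B6 = {1, 5}  B7 = {2, 6}  B8 = {3, 4}
Tree: B1–B2, B1–B3, B2–B4, B3–B5, B2–B6, B4–B7, B5–B8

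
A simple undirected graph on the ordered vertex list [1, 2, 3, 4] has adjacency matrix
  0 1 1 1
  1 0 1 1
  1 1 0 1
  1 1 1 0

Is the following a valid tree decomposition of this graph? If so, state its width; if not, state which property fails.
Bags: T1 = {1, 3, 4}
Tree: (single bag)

A tree decomposition must satisfy three properties: every vertex lies in some bag; for every edge, both endpoints lie together in some bag; and for every vertex, the bags containing it form a connected subtree. Here vertex 2 appears in no bag, so the decomposition is invalid.

No — vertex 2 appears in no bag.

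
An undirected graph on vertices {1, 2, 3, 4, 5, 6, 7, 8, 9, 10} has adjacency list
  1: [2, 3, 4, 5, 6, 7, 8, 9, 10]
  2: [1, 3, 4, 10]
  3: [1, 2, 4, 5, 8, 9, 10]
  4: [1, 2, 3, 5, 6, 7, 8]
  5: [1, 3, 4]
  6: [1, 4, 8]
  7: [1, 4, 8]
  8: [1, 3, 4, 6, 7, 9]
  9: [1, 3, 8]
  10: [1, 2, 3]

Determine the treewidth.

A width-3 tree decomposition is:
Bags: B1 = {1, 3, 4, 8}  B2 = {1, 4, 7, 8}  B3 = {1, 3, 8, 9}  B4 = {1, 4, 6, 8}  B5 = {1, 3, 4, 5}  B6 = {1, 2, 3, 4}  B7 = {1, 2, 3, 10}
Tree: B1–B2, B1–B3, B1–B4, B1–B5, B5–B6, B6–B7
Every bag has size at most 4, so the width is 4 − 1 = 3 and tw(G) ≤ 3. For the lower bound, the 4 vertices {1, 3, 8, 9} are pairwise adjacent, and any tree decomposition puts a clique entirely inside one bag — forcing width ≥ 3. Combining the bounds, tw(G) = 3.

3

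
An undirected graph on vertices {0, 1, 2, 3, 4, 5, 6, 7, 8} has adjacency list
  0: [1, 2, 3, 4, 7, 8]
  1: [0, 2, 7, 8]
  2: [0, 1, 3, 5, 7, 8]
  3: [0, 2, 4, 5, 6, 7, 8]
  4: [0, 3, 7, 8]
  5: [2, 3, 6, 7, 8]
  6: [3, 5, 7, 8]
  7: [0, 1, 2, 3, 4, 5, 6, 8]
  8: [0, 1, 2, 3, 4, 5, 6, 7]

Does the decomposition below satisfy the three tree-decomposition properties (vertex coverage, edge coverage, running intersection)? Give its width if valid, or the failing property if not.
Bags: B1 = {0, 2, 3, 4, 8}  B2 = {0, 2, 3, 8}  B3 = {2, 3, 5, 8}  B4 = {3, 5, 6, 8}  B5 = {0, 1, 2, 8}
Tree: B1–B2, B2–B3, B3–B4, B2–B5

A tree decomposition must satisfy three properties: every vertex lies in some bag; for every edge, both endpoints lie together in some bag; and for every vertex, the bags containing it form a connected subtree. Here vertex 7 appears in no bag, so the decomposition is invalid.

No — vertex 7 appears in no bag.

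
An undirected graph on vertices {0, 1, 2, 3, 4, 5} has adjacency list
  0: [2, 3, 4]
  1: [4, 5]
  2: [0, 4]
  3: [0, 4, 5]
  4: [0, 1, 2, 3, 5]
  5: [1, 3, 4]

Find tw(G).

A width-2 tree decomposition is:
Bags: B1 = {3, 4, 5}  B2 = {0, 3, 4}  B3 = {0, 2, 4}  B4 = {1, 4, 5}
Tree: B1–B2, B2–B3, B1–B4
Each bag holds 3 vertices, so the decomposition has width 2, which upper-bounds the treewidth. For the lower bound, the 3 vertices {0, 2, 4} are pairwise adjacent, and any tree decomposition puts a clique entirely inside one bag — forcing width ≥ 2. The upper and lower bounds meet at 2, so that is the treewidth.

2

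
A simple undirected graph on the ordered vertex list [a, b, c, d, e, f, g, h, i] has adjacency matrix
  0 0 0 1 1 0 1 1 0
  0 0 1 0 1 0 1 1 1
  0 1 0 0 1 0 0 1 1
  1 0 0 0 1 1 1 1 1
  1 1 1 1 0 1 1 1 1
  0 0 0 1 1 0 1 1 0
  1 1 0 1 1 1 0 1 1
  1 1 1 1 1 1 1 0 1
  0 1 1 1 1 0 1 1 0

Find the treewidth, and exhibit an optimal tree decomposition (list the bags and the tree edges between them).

Treewidth 4.
One optimal decomposition is:
Bags: B1 = {b, e, g, h, i}  B2 = {d, e, g, h, i}  B3 = {d, e, f, g, h}  B4 = {a, d, e, g, h}  B5 = {b, c, e, h, i}
Tree: B1–B2, B2–B3, B3–B4, B1–B5

Each bag holds 5 vertices, so the decomposition has width 4, which upper-bounds the treewidth. Conversely, {d, e, f, g, h} is a clique of size 5, and the vertices of any clique must share a bag in every tree decomposition; so some bag has ≥ 5 vertices and tw(G) ≥ 4. Hence tw(G) = 4 exactly.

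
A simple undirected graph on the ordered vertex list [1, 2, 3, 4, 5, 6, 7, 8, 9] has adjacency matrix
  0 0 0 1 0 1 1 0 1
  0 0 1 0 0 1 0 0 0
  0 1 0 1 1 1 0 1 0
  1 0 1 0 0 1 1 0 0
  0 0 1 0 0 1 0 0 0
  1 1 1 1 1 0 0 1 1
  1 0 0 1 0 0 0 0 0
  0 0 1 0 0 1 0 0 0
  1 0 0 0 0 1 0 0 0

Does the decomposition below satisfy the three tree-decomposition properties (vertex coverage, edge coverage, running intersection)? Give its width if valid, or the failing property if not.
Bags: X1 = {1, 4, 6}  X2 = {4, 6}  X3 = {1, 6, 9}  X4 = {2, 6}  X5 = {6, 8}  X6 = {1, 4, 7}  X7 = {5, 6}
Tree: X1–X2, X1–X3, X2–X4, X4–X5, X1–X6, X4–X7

No — vertex 3 appears in no bag.

A tree decomposition must satisfy three properties: every vertex lies in some bag; for every edge, both endpoints lie together in some bag; and for every vertex, the bags containing it form a connected subtree. Here vertex 3 appears in no bag, so the decomposition is invalid.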